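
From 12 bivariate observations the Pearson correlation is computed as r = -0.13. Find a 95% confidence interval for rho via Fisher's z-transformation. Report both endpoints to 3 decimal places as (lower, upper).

Fisher z: z_r = atanh(r) = ½·ln((1+(-0.13))/(1−(-0.13))) = -0.130740
SE(z) = 1/√(n−3) = 1/√9 = 0.333333
95% ⇒ z* = 1.960; margin = 1.960·0.333333 = 0.653333
CI on z-scale: (-0.784073, 0.522593)
Back-transform: tanh(-0.784073) = -0.655038, tanh(0.522593) = 0.479699

(-0.655, 0.480)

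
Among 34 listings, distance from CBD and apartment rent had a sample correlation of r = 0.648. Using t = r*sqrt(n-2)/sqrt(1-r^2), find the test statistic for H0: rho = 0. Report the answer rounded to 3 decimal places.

1 − r² = 1 − 0.419904 = 0.580096;  √(1−r²) = 0.761640
√(n−2) = √32 = 5.656854
t = r·√(n−2)/√(1−r²) = 0.648 · 5.656854 / 0.761640 = 4.813

4.813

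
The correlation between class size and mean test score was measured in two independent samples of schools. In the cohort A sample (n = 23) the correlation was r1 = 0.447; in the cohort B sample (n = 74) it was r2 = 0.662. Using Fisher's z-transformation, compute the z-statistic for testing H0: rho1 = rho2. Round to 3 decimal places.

Fisher z-transforms: z1 = atanh(0.447) = 0.480945, z2 = atanh(0.662) = 0.796366; difference d = -0.315421
Var(d) = 1/20 + 1/71 = 0.0500000 + 0.0140845 = 0.0640845
z = d/√Var(d) = -0.315421 / √0.0640845 = -0.315421 / 0.253149 = -1.246

-1.246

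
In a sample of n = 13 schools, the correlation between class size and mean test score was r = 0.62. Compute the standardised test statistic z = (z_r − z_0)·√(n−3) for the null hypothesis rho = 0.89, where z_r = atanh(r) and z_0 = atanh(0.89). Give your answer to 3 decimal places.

Fisher z: atanh(0.62) = 0.725005, atanh(0.89) = 1.421926
z = (z_r − z_0)·√(n−3) = (0.725005 − 1.421926)·√10 = -0.696921 · 3.162278 = -2.204

-2.204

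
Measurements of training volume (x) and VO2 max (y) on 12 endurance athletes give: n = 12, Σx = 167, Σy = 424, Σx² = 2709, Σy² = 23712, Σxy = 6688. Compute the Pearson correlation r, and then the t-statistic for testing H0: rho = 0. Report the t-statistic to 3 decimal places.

1.504

S_xy = nΣxy − ΣxΣy = 12·6688 − 167·424 = 80256 − 70808 = 9448
S_xx = nΣx² − (Σx)² = 12·2709 − 167² = 32508 − 27889 = 4619
S_yy = nΣy² − (Σy)² = 12·23712 − 424² = 284544 − 179776 = 104768
r = S_xy / √(S_xx·S_yy) = 9448 / √(4619·104768) = 9448 / √483923392 = 9448 / 21998.2588 = 0.4295
t = r·√(n−2)/√(1−r²) = 0.4295·√10 / √(1−0.184470) = 1.358198 / 0.903067 = 1.504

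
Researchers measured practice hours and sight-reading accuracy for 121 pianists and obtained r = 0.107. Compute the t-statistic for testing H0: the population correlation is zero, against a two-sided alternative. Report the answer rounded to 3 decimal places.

1 − r² = 1 − 0.011449 = 0.988551;  √(1−r²) = 0.994259
√(n−2) = √119 = 10.908712
t = r·√(n−2)/√(1−r²) = 0.107 · 10.908712 / 0.994259 = 1.174

1.174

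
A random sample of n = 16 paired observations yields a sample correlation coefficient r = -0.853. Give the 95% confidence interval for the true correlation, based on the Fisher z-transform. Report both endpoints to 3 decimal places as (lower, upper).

Fisher z: z_r = atanh(r) = ½·ln((1+(-0.853))/(1−(-0.853))) = -1.267064
SE(z) = 1/√(n−3) = 1/√13 = 0.277350
95% ⇒ z* = 1.960; margin = 1.960·0.277350 = 0.543606
CI on z-scale: (-1.810670, -0.723458)
Back-transform: tanh(-1.810670) = -0.947900, tanh(-0.723458) = -0.619047

(-0.948, -0.619)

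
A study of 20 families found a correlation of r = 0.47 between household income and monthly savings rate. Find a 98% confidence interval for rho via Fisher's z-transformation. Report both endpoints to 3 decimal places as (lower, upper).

z_r = atanh(0.47) = 0.510070;  SE = 1/√(n−3) = 1/√17 = 0.242536
z-limits: 0.510070 ± 2.326·0.242536 = 0.510070 ± 0.564139 = [-0.054069, 1.074209]
ρ-limits: (tanh -0.054069, tanh 1.074209) = (-0.054, 0.791)

(-0.054, 0.791)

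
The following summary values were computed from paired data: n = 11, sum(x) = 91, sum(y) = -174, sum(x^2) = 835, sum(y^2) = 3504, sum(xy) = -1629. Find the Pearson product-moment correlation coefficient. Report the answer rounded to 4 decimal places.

-0.7626

S_xy = nΣxy − ΣxΣy = 11·(-1629) − 91·(-174) = -17919 − (-15834) = -2085
S_xx = nΣx² − (Σx)² = 11·835 − 91² = 9185 − 8281 = 904
S_yy = nΣy² − (Σy)² = 11·3504 − (-174)² = 38544 − 30276 = 8268
r = S_xy / √(S_xx·S_yy) = -2085 / √(904·8268) = -2085 / √7474272 = -2085 / 2733.9115 = -0.7626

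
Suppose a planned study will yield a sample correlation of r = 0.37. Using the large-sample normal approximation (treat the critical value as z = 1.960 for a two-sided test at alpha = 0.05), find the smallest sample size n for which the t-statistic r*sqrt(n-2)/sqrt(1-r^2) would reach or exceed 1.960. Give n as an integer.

27

r√(n−2)/√(1−r²) ≥ 1.960  ⇔  n−2 ≥ (1.960)²·(1−r²)/r²
(1−r²)/r² = (1−0.1369)/0.1369 = 6.3046
n ≥ 2 + 3.8416·6.3046 = 2 + 24.2198 = 26.2198
⌈26.2198⌉ = 27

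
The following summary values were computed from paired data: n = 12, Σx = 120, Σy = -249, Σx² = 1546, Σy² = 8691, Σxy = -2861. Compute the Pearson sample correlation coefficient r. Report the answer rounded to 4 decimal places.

S_xy = nΣxy − ΣxΣy = 12·(-2861) − 120·(-249) = -34332 − (-29880) = -4452
S_xx = nΣx² − (Σx)² = 12·1546 − 120² = 18552 − 14400 = 4152
S_yy = nΣy² − (Σy)² = 12·8691 − (-249)² = 104292 − 62001 = 42291
r = S_xy / √(S_xx·S_yy) = -4452 / √(4152·42291) = -4452 / √175592232 = -4452 / 13251.1219 = -0.3360

-0.3360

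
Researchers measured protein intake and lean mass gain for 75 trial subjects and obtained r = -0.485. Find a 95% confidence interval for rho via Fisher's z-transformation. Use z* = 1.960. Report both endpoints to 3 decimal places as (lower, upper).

z_r = atanh(-0.485) = -0.529502;  SE = 1/√(n−3) = 1/√72 = 0.117851
z-limits: -0.529502 ± 1.960·0.117851 = -0.529502 ± 0.230988 = [-0.760490, -0.298514]
ρ-limits: (tanh -0.760490, tanh -0.298514) = (-0.641, -0.290)

(-0.641, -0.290)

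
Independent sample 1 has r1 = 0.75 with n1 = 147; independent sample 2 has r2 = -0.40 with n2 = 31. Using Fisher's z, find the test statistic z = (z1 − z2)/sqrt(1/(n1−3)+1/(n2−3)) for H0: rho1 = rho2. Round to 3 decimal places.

z1 = atanh(0.75) = 0.972955,  z2 = atanh(-0.40) = -0.423649
SE = √(1/(n1−3) + 1/(n2−3)) = √(1/144 + 1/28) = √(0.0069444 + 0.0357143) = √0.0426587 = 0.206540
z = (z1 − z2)/SE = (0.972955 − (-0.423649)) / 0.206540 = 1.396604 / 0.206540 = 6.762

6.762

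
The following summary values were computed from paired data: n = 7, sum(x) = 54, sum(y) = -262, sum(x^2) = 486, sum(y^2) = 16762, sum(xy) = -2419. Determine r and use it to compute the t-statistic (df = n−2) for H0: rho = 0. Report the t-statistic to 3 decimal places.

-1.561

S_xy = nΣxy − ΣxΣy = 7·(-2419) − 54·(-262) = -16933 − (-14148) = -2785
S_xx = nΣx² − (Σx)² = 7·486 − 54² = 3402 − 2916 = 486
S_yy = nΣy² − (Σy)² = 7·16762 − (-262)² = 117334 − 68644 = 48690
r = S_xy / √(S_xx·S_yy) = -2785 / √(486·48690) = -2785 / √23663340 = -2785 / 4864.4979 = -0.5725
t = r·√(n−2)/√(1−r²) = -0.5725·√5 / √(1−0.327756) = -1.280149 / 0.819905 = -1.561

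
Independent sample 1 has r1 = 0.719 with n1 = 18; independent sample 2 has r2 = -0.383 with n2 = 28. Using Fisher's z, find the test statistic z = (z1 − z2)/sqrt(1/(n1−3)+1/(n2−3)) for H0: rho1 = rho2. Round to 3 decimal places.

z1 = atanh(0.719) = 0.905572,  z2 = atanh(-0.383) = -0.403571
SE = √(1/(n1−3) + 1/(n2−3)) = √(1/15 + 1/25) = √(0.0666667 + 0.0400000) = √0.1066667 = 0.326599
z = (z1 − z2)/SE = (0.905572 − (-0.403571)) / 0.326599 = 1.309143 / 0.326599 = 4.008

4.008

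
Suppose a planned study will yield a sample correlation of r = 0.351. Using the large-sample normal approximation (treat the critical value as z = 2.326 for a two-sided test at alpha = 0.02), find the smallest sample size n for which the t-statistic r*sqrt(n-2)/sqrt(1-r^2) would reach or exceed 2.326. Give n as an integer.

Need r·√(n−2)/√(1−r²) ≥ 2.326
√(n−2) ≥ 2.326·√(1−0.123201) / 0.351 = 2.326·0.936375 / 0.351 = 6.2052
n−2 ≥ 38.5045  ⇒  n ≥ 40.5045
Smallest integer n = 41

41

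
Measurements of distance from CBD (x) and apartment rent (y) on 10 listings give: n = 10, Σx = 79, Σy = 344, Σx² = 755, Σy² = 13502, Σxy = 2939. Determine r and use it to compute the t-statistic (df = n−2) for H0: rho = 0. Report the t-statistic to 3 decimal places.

1.522

Numerator: nΣxy − (Σx)(Σy) = 10·2939 − (79)(344) = 2214
Denominator: √[(nΣx²−(Σx)²)(nΣy²−(Σy)²)]
  nΣx²−(Σx)² = 10·755 − 6241 = 1309;  nΣy²−(Σy)² = 10·13502 − 118336 = 16684
  √(1309·16684) = √21839356 = 4673.2597
r = 2214 / 4673.2597 = 0.4738
t = r·√(n−2)/√(1−r²) = 0.4738·√8 / √(1−0.224486) = 1.340109 / 0.880633 = 1.522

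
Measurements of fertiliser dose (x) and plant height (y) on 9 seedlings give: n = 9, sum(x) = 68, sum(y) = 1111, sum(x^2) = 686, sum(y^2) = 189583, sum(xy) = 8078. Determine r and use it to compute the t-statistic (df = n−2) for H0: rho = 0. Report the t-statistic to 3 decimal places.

-0.280

S_xy = nΣxy − ΣxΣy = 9·8078 − 68·1111 = 72702 − 75548 = -2846
S_xx = nΣx² − (Σx)² = 9·686 − 68² = 6174 − 4624 = 1550
S_yy = nΣy² − (Σy)² = 9·189583 − 1111² = 1706247 − 1234321 = 471926
r = S_xy / √(S_xx·S_yy) = -2846 / √(1550·471926) = -2846 / √731485300 = -2846 / 27045.9849 = -0.1052
t = r·√(n−2)/√(1−r²) = -0.1052·√7 / √(1−0.011067) = -0.278333 / 0.994451 = -0.280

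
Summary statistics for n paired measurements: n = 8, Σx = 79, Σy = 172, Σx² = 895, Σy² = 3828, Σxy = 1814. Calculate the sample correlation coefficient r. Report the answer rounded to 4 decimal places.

S_xy = nΣxy − ΣxΣy = 8·1814 − 79·172 = 14512 − 13588 = 924
S_xx = nΣx² − (Σx)² = 8·895 − 79² = 7160 − 6241 = 919
S_yy = nΣy² − (Σy)² = 8·3828 − 172² = 30624 − 29584 = 1040
r = S_xy / √(S_xx·S_yy) = 924 / √(919·1040) = 924 / √955760 = 924 / 977.6298 = 0.9451

0.9451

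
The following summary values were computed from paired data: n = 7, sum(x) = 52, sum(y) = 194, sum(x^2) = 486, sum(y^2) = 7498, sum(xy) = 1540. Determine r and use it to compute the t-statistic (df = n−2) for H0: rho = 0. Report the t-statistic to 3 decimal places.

0.492

Numerator: nΣxy − (Σx)(Σy) = 7·1540 − (52)(194) = 692
Denominator: √[(nΣx²−(Σx)²)(nΣy²−(Σy)²)]
  nΣx²−(Σx)² = 7·486 − 2704 = 698;  nΣy²−(Σy)² = 7·7498 − 37636 = 14850
  √(698·14850) = √10365300 = 3219.5186
r = 692 / 3219.5186 = 0.2149
t = r·√(n−2)/√(1−r²) = 0.2149·√5 / √(1−0.046182) = 0.480531 / 0.976636 = 0.492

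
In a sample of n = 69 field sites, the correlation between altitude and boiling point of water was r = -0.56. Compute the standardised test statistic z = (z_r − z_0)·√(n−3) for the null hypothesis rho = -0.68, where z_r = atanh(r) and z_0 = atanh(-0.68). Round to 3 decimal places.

1.595

Fisher z: atanh(-0.56) = -0.632833, atanh(-0.68) = -0.829114
z = (z_r − z_0)·√(n−3) = (-0.632833 − (-0.829114))·√66 = 0.196281 · 8.124038 = 1.595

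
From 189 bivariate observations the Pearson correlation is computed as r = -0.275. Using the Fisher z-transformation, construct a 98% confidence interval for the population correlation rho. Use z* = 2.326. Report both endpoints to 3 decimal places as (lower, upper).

Fisher z: z_r = atanh(r) = ½·ln((1+(-0.275))/(1−(-0.275))) = -0.282265
SE(z) = 1/√(n−3) = 1/√186 = 0.073324
98% ⇒ z* = 2.326; margin = 2.326·0.073324 = 0.170552
CI on z-scale: (-0.452817, -0.111713)
Back-transform: tanh(-0.452817) = -0.424212, tanh(-0.111713) = -0.111251

(-0.424, -0.111)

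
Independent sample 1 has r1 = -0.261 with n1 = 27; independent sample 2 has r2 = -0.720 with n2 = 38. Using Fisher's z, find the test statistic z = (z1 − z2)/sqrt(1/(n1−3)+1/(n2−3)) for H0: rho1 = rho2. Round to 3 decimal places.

Fisher z-transforms: z1 = atanh(-0.261) = -0.267181, z2 = atanh(-0.720) = -0.907645; difference d = 0.640464
Var(d) = 1/24 + 1/35 = 0.0416667 + 0.0285714 = 0.0702381
z = d/√Var(d) = 0.640464 / √0.0702381 = 0.640464 / 0.265025 = 2.417

2.417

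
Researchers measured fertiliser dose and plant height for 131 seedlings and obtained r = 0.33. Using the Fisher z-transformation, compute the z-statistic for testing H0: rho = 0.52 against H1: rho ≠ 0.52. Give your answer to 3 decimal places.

-2.642

z_r = atanh(0.33) = 0.342828,  z_0 = atanh(0.52) = 0.576340
SE = 1/√(n−3) = 1/√128 = 0.088388
z = (z_r − z_0)/SE = (0.342828 − 0.576340) / 0.088388 = -0.233512 / 0.088388 = -2.642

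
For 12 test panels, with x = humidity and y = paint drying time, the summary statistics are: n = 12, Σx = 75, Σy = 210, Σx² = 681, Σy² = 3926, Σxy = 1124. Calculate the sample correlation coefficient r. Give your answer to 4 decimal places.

S_xy = nΣxy − ΣxΣy = 12·1124 − 75·210 = 13488 − 15750 = -2262
S_xx = nΣx² − (Σx)² = 12·681 − 75² = 8172 − 5625 = 2547
S_yy = nΣy² − (Σy)² = 12·3926 − 210² = 47112 − 44100 = 3012
r = S_xy / √(S_xx·S_yy) = -2262 / √(2547·3012) = -2262 / √7671564 = -2262 / 2769.7588 = -0.8167

-0.8167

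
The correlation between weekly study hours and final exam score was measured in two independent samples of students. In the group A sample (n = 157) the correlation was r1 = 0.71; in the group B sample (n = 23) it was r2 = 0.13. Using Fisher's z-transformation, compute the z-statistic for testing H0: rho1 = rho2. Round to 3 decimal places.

Fisher z-transforms: z1 = atanh(0.71) = 0.887184, z2 = atanh(0.13) = 0.130740; difference d = 0.756444
Var(d) = 1/154 + 1/20 = 0.0064935 + 0.0500000 = 0.0564935
z = d/√Var(d) = 0.756444 / √0.0564935 = 0.756444 / 0.237684 = 3.183

3.183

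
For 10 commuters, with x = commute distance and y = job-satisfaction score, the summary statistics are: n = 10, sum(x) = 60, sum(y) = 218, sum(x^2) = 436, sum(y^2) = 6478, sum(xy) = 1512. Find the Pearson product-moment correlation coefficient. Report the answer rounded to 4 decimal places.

0.5633

Numerator: nΣxy − (Σx)(Σy) = 10·1512 − (60)(218) = 2040
Denominator: √[(nΣx²−(Σx)²)(nΣy²−(Σy)²)]
  nΣx²−(Σx)² = 10·436 − 3600 = 760;  nΣy²−(Σy)² = 10·6478 − 47524 = 17256
  √(760·17256) = √13114560 = 3621.4030
r = 2040 / 3621.4030 = 0.5633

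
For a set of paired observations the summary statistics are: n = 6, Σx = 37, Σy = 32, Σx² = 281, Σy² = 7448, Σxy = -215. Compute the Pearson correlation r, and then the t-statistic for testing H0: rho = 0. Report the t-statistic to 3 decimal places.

-1.781

S_xy = nΣxy − ΣxΣy = 6·(-215) − 37·32 = -1290 − 1184 = -2474
S_xx = nΣx² − (Σx)² = 6·281 − 37² = 1686 − 1369 = 317
S_yy = nΣy² − (Σy)² = 6·7448 − 32² = 44688 − 1024 = 43664
r = S_xy / √(S_xx·S_yy) = -2474 / √(317·43664) = -2474 / √13841488 = -2474 / 3720.4150 = -0.6650
t = r·√(n−2)/√(1−r²) = -0.6650·√4 / √(1−0.442225) = -1.330000 / 0.746843 = -1.781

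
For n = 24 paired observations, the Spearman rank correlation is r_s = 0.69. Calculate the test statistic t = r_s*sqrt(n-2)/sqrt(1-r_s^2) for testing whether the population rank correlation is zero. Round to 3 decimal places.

1 − r_s² = 1 − 0.4761 = 0.5239;  √(1−r_s²) = 0.723809
√(n−2) = √22 = 4.690416
t = r_s·√(n−2)/√(1−r_s²) = 0.69 · 4.690416 / 0.723809 = 4.471

4.471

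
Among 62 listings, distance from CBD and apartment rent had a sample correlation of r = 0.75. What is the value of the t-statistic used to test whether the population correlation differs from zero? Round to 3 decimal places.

8.783

t = r·√(n−2) / √(1−r²) with r = 0.75, n = 62
  = 0.75·√60 / √(1 − 0.5625)
  = 0.75·7.745967 / 0.661438
  = 5.809475 / 0.661438 = 8.783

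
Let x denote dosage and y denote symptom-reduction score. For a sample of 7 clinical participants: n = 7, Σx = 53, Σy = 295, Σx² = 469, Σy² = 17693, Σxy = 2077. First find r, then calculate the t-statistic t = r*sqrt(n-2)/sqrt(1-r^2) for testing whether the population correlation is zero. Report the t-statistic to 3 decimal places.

Numerator: nΣxy − (Σx)(Σy) = 7·2077 − (53)(295) = -1096
Denominator: √[(nΣx²−(Σx)²)(nΣy²−(Σy)²)]
  nΣx²−(Σx)² = 7·469 − 2809 = 474;  nΣy²−(Σy)² = 7·17693 − 87025 = 36826
  √(474·36826) = √17455524 = 4177.9809
r = -1096 / 4177.9809 = -0.2623
t = r·√(n−2)/√(1−r²) = -0.2623·√5 / √(1−0.068801) = -0.586521 / 0.964987 = -0.608

-0.608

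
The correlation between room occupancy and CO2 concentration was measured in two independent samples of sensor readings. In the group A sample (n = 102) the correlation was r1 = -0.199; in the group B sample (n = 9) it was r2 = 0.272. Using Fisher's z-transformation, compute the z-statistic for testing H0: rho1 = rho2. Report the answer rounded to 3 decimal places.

-1.143

z1 = atanh(-0.199) = -0.201691,  z2 = atanh(0.272) = 0.279022
SE = √(1/(n1−3) + 1/(n2−3)) = √(1/99 + 1/6) = √(0.0101010 + 0.1666667) = √0.1767677 = 0.420438
z = (z1 − z2)/SE = (-0.201691 − 0.279022) / 0.420438 = -0.480713 / 0.420438 = -1.143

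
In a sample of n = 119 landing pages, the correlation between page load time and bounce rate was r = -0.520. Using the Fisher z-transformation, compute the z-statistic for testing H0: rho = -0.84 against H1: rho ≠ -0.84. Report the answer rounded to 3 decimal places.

Fisher z: atanh(-0.520) = -0.576340, atanh(-0.84) = -1.221174
z = (z_r − z_0)·√(n−3) = (-0.576340 − (-1.221174))·√116 = 0.644834 · 10.770330 = 6.945

6.945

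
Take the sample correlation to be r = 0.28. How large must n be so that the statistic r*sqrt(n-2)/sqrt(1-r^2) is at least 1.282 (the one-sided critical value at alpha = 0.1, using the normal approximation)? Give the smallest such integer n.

r√(n−2)/√(1−r²) ≥ 1.282  ⇔  n−2 ≥ (1.282)²·(1−r²)/r²
(1−r²)/r² = (1−0.0784)/0.0784 = 11.7551
n ≥ 2 + 1.643524·11.7551 = 2 + 19.3198 = 21.3198
⌈21.3198⌉ = 22

22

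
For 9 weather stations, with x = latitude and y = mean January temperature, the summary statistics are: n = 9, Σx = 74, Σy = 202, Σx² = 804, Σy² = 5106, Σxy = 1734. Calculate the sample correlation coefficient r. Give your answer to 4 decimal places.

0.2186

S_xy = nΣxy − ΣxΣy = 9·1734 − 74·202 = 15606 − 14948 = 658
S_xx = nΣx² − (Σx)² = 9·804 − 74² = 7236 − 5476 = 1760
S_yy = nΣy² − (Σy)² = 9·5106 − 202² = 45954 − 40804 = 5150
r = S_xy / √(S_xx·S_yy) = 658 / √(1760·5150) = 658 / √9064000 = 658 / 3010.6478 = 0.2186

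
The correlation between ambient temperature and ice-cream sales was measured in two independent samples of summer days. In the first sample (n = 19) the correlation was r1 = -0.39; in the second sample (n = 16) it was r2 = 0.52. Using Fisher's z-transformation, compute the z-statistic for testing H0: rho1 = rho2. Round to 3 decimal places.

-2.646

Fisher z-transforms: z1 = atanh(-0.39) = -0.411800, z2 = atanh(0.52) = 0.576340; difference d = -0.988140
Var(d) = 1/16 + 1/13 = 0.0625000 + 0.0769231 = 0.1394231
z = d/√Var(d) = -0.988140 / √0.1394231 = -0.988140 / 0.373394 = -2.646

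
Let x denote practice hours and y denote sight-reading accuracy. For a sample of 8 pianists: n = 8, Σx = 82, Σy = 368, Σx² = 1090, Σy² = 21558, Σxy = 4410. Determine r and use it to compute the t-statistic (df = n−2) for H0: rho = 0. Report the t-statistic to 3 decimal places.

S_xy = nΣxy − ΣxΣy = 8·4410 − 82·368 = 35280 − 30176 = 5104
S_xx = nΣx² − (Σx)² = 8·1090 − 82² = 8720 − 6724 = 1996
S_yy = nΣy² − (Σy)² = 8·21558 − 368² = 172464 − 135424 = 37040
r = S_xy / √(S_xx·S_yy) = 5104 / √(1996·37040) = 5104 / √73931840 = 5104 / 8598.3626 = 0.5936
t = r·√(n−2)/√(1−r²) = 0.5936·√6 / √(1−0.352361) = 1.454017 / 0.804760 = 1.807

1.807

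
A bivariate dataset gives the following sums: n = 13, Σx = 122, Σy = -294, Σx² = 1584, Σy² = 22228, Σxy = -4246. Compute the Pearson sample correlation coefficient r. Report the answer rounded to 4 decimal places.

-0.5685

S_xy = nΣxy − ΣxΣy = 13·(-4246) − 122·(-294) = -55198 − (-35868) = -19330
S_xx = nΣx² − (Σx)² = 13·1584 − 122² = 20592 − 14884 = 5708
S_yy = nΣy² − (Σy)² = 13·22228 − (-294)² = 288964 − 86436 = 202528
r = S_xy / √(S_xx·S_yy) = -19330 / √(5708·202528) = -19330 / √1156029824 = -19330 / 34000.4386 = -0.5685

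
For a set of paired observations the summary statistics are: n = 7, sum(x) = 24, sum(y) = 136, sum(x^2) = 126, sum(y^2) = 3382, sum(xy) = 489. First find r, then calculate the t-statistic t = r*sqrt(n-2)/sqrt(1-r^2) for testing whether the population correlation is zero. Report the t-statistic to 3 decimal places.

S_xy = nΣxy − ΣxΣy = 7·489 − 24·136 = 3423 − 3264 = 159
S_xx = nΣx² − (Σx)² = 7·126 − 24² = 882 − 576 = 306
S_yy = nΣy² − (Σy)² = 7·3382 − 136² = 23674 − 18496 = 5178
r = S_xy / √(S_xx·S_yy) = 159 / √(306·5178) = 159 / √1584468 = 159 / 1258.7565 = 0.1263
t = r·√(n−2)/√(1−r²) = 0.1263·√5 / √(1−0.015952) = 0.282415 / 0.991992 = 0.285

0.285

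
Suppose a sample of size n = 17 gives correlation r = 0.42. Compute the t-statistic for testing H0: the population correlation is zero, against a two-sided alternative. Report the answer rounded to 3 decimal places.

t = r·√(n−2) / √(1−r²) with r = 0.42, n = 17
  = 0.42·√15 / √(1 − 0.1764)
  = 0.42·3.872983 / 0.907524
  = 1.626653 / 0.907524 = 1.792

1.792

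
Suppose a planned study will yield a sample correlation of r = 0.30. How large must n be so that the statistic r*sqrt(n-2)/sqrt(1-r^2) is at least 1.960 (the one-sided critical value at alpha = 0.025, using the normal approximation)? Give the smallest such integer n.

41

Need r·√(n−2)/√(1−r²) ≥ 1.960
√(n−2) ≥ 1.960·√(1−0.0900) / 0.30 = 1.960·0.953939 / 0.30 = 6.2324
n−2 ≥ 38.8428  ⇒  n ≥ 40.8428
Smallest integer n = 41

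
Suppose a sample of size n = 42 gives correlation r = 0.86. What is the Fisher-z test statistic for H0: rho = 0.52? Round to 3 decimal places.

z_r = atanh(0.86) = 1.293345,  z_0 = atanh(0.52) = 0.576340
SE = 1/√(n−3) = 1/√39 = 0.160128
z = (z_r − z_0)/SE = (1.293345 − 0.576340) / 0.160128 = 0.717005 / 0.160128 = 4.478

4.478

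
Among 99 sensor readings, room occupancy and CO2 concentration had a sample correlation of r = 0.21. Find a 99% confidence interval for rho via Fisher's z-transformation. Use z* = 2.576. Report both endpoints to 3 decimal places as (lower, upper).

z_r = atanh(0.21) = 0.213171;  SE = 1/√(n−3) = 1/√96 = 0.102062
z-limits: 0.213171 ± 2.576·0.102062 = 0.213171 ± 0.262912 = [-0.049741, 0.476083]
ρ-limits: (tanh -0.049741, tanh 0.476083) = (-0.050, 0.443)

(-0.050, 0.443)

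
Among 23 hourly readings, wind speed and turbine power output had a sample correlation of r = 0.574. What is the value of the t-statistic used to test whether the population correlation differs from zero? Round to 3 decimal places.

3.212

t = r·√(n−2) / √(1−r²) with r = 0.574, n = 23
  = 0.574·√21 / √(1 − 0.329476)
  = 0.574·4.582576 / 0.818855
  = 2.630399 / 0.818855 = 3.212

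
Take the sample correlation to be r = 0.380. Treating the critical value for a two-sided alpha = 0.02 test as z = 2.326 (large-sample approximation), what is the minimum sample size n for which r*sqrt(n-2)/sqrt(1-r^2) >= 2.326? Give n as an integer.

r√(n−2)/√(1−r²) ≥ 2.326  ⇔  n−2 ≥ (2.326)²·(1−r²)/r²
(1−r²)/r² = (1−0.144400)/0.144400 = 5.9252
n ≥ 2 + 5.410276·5.9252 = 2 + 32.0570 = 34.0570
⌈34.0570⌉ = 35

35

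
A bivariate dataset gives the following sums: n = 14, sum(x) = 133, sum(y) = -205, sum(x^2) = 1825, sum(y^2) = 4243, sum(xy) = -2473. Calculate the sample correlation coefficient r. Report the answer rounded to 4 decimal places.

S_xy = nΣxy − ΣxΣy = 14·(-2473) − 133·(-205) = -34622 − (-27265) = -7357
S_xx = nΣx² − (Σx)² = 14·1825 − 133² = 25550 − 17689 = 7861
S_yy = nΣy² − (Σy)² = 14·4243 − (-205)² = 59402 − 42025 = 17377
r = S_xy / √(S_xx·S_yy) = -7357 / √(7861·17377) = -7357 / √136600597 = -7357 / 11687.6258 = -0.6295

-0.6295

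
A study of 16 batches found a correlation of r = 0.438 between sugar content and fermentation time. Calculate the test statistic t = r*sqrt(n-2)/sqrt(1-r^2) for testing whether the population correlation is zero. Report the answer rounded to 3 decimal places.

1.823

1 − r² = 1 − 0.191844 = 0.808156;  √(1−r²) = 0.898975
√(n−2) = √14 = 3.741657
t = r·√(n−2)/√(1−r²) = 0.438 · 3.741657 / 0.898975 = 1.823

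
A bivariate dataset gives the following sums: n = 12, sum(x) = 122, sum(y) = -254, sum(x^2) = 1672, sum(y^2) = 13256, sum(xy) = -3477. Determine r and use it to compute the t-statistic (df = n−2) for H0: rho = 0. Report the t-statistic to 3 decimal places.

-1.754

Numerator: nΣxy − (Σx)(Σy) = 12·(-3477) − (122)(-254) = -10736
Denominator: √[(nΣx²−(Σx)²)(nΣy²−(Σy)²)]
  nΣx²−(Σx)² = 12·1672 − 14884 = 5180;  nΣy²−(Σy)² = 12·13256 − 64516 = 94556
  √(5180·94556) = √489800080 = 22131.4274
r = -10736 / 22131.4274 = -0.4851
t = r·√(n−2)/√(1−r²) = -0.4851·√10 / √(1−0.235322) = -1.534021 / 0.874459 = -1.754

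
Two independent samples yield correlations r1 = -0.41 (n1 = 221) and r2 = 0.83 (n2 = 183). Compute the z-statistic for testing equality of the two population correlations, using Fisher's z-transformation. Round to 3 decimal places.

Fisher z-transforms: z1 = atanh(-0.41) = -0.435611, z2 = atanh(0.83) = 1.188136; difference d = -1.623747
Var(d) = 1/218 + 1/180 = 0.0045872 + 0.0055556 = 0.0101428
z = d/√Var(d) = -1.623747 / √0.0101428 = -1.623747 / 0.100711 = -16.123

-16.123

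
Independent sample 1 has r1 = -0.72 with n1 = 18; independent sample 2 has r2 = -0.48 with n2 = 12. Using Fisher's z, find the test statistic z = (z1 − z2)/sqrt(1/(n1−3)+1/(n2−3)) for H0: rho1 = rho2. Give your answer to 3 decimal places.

-0.912

z1 = atanh(-0.72) = -0.907645,  z2 = atanh(-0.48) = -0.522984
SE = √(1/(n1−3) + 1/(n2−3)) = √(1/15 + 1/9) = √(0.0666667 + 0.1111111) = √0.1777778 = 0.421637
z = (z1 − z2)/SE = (-0.907645 − (-0.522984)) / 0.421637 = -0.384661 / 0.421637 = -0.912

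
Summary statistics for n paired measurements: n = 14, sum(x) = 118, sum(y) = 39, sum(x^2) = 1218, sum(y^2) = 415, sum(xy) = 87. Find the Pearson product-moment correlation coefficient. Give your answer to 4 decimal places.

-0.9239

S_xy = nΣxy − ΣxΣy = 14·87 − 118·39 = 1218 − 4602 = -3384
S_xx = nΣx² − (Σx)² = 14·1218 − 118² = 17052 − 13924 = 3128
S_yy = nΣy² − (Σy)² = 14·415 − 39² = 5810 − 1521 = 4289
r = S_xy / √(S_xx·S_yy) = -3384 / √(3128·4289) = -3384 / √13415992 = -3384 / 3662.7847 = -0.9239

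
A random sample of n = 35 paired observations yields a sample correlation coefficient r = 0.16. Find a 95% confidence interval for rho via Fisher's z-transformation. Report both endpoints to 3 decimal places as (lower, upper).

(-0.183, 0.468)

z_r = atanh(0.16) = 0.161387;  SE = 1/√(n−3) = 1/√32 = 0.176777
z-limits: 0.161387 ± 1.960·0.176777 = 0.161387 ± 0.346483 = [-0.185096, 0.507870]
ρ-limits: (tanh -0.185096, tanh 0.507870) = (-0.183, 0.468)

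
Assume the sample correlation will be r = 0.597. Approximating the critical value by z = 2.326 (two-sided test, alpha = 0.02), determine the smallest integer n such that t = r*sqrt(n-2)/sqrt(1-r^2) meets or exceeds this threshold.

Need r·√(n−2)/√(1−r²) ≥ 2.326
√(n−2) ≥ 2.326·√(1−0.356409) / 0.597 = 2.326·0.802241 / 0.597 = 3.1256
n−2 ≥ 9.7694  ⇒  n ≥ 11.7694
Smallest integer n = 12

12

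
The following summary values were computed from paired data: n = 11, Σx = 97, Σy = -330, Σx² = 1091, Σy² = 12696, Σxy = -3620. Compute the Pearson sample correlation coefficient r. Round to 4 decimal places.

-0.8747

S_xy = nΣxy − ΣxΣy = 11·(-3620) − 97·(-330) = -39820 − (-32010) = -7810
S_xx = nΣx² − (Σx)² = 11·1091 − 97² = 12001 − 9409 = 2592
S_yy = nΣy² − (Σy)² = 11·12696 − (-330)² = 139656 − 108900 = 30756
r = S_xy / √(S_xx·S_yy) = -7810 / √(2592·30756) = -7810 / √79719552 = -7810 / 8928.5806 = -0.8747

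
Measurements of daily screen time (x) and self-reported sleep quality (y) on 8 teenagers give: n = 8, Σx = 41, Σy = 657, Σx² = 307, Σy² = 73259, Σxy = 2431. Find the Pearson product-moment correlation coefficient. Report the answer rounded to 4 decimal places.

-0.6846

Numerator: nΣxy − (Σx)(Σy) = 8·2431 − (41)(657) = -7489
Denominator: √[(nΣx²−(Σx)²)(nΣy²−(Σy)²)]
  nΣx²−(Σx)² = 8·307 − 1681 = 775;  nΣy²−(Σy)² = 8·73259 − 431649 = 154423
  √(775·154423) = √119677825 = 10939.7361
r = -7489 / 10939.7361 = -0.6846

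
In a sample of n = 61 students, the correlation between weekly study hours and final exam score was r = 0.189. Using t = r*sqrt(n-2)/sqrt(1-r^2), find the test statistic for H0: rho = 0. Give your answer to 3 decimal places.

t = r·√(n−2) / √(1−r²) with r = 0.189, n = 61
  = 0.189·√59 / √(1 − 0.035721)
  = 0.189·7.681146 / 0.981977
  = 1.451737 / 0.981977 = 1.478

1.478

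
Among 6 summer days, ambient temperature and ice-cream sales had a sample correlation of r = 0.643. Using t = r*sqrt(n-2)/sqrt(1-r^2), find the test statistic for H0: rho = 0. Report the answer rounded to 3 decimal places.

t = r·√(n−2) / √(1−r²) with r = 0.643, n = 6
  = 0.643·√4 / √(1 − 0.413449)
  = 0.643·2.000000 / 0.765866
  = 1.286000 / 0.765866 = 1.679

1.679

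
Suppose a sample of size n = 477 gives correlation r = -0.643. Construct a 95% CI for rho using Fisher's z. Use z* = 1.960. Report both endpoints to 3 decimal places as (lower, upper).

(-0.693, -0.587)

z_r = atanh(-0.643) = -0.763272;  SE = 1/√(n−3) = 1/√474 = 0.045932
z-limits: -0.763272 ± 1.960·0.045932 = -0.763272 ± 0.090027 = [-0.853299, -0.673245]
ρ-limits: (tanh -0.853299, tanh -0.673245) = (-0.693, -0.587)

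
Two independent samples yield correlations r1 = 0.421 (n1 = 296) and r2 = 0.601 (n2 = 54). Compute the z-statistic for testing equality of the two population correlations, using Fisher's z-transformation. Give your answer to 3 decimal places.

z1 = atanh(0.421) = 0.448907,  z2 = atanh(0.601) = 0.694711
SE = √(1/(n1−3) + 1/(n2−3)) = √(1/293 + 1/51) = √(0.0034130 + 0.0196078) = √0.0230208 = 0.151726
z = (z1 − z2)/SE = (0.448907 − 0.694711) / 0.151726 = -0.245804 / 0.151726 = -1.620

-1.620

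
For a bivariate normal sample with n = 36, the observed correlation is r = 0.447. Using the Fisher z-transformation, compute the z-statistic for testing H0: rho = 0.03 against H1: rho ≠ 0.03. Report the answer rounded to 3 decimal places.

2.590

z_r = atanh(0.447) = 0.480945,  z_0 = atanh(0.03) = 0.030009
SE = 1/√(n−3) = 1/√33 = 0.174078
z = (z_r − z_0)/SE = (0.480945 − 0.030009) / 0.174078 = 0.450936 / 0.174078 = 2.590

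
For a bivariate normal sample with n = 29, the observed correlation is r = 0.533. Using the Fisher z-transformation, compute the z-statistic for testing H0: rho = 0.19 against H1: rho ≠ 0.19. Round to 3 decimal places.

2.050

Fisher z: atanh(0.533) = 0.594326, atanh(0.19) = 0.192337
z = (z_r − z_0)·√(n−3) = (0.594326 − 0.192337)·√26 = 0.401989 · 5.099020 = 2.050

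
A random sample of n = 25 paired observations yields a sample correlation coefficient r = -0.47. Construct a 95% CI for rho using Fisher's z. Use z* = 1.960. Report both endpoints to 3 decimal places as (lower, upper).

z_r = atanh(-0.47) = -0.510070;  SE = 1/√(n−3) = 1/√22 = 0.213201
z-limits: -0.510070 ± 1.960·0.213201 = -0.510070 ± 0.417874 = [-0.927944, -0.092196]
ρ-limits: (tanh -0.927944, tanh -0.092196) = (-0.730, -0.092)

(-0.730, -0.092)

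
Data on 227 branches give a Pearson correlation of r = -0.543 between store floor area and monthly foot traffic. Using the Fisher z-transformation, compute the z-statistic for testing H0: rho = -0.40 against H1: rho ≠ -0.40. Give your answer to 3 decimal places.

z_r = atanh(-0.543) = -0.608400,  z_0 = atanh(-0.40) = -0.423649
SE = 1/√(n−3) = 1/√224 = 0.066815
z = (z_r − z_0)/SE = (-0.608400 − (-0.423649)) / 0.066815 = -0.184751 / 0.066815 = -2.765

-2.765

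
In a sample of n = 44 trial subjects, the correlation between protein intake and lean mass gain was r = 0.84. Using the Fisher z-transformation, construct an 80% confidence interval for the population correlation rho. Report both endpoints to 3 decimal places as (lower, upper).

(0.770, 0.890)

z_r = atanh(0.84) = 1.221174;  SE = 1/√(n−3) = 1/√41 = 0.156174
z-limits: 1.221174 ± 1.282·0.156174 = 1.221174 ± 0.200215 = [1.020959, 1.421389]
ρ-limits: (tanh 1.020959, tanh 1.421389) = (0.770, 0.890)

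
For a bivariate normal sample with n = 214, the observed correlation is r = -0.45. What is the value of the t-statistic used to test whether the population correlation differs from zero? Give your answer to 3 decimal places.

t = r·√(n−2) / √(1−r²) with r = -0.45, n = 214
  = -0.45·√212 / √(1 − 0.2025)
  = -0.45·14.560220 / 0.893029
  = -6.552099 / 0.893029 = -7.337

-7.337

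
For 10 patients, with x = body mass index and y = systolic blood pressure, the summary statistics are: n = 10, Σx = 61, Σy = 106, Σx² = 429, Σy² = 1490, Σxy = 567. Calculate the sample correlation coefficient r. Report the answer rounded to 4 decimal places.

-0.5513

S_xy = nΣxy − ΣxΣy = 10·567 − 61·106 = 5670 − 6466 = -796
S_xx = nΣx² − (Σx)² = 10·429 − 61² = 4290 − 3721 = 569
S_yy = nΣy² − (Σy)² = 10·1490 − 106² = 14900 − 11236 = 3664
r = S_xy / √(S_xx·S_yy) = -796 / √(569·3664) = -796 / √2084816 = -796 / 1443.8892 = -0.5513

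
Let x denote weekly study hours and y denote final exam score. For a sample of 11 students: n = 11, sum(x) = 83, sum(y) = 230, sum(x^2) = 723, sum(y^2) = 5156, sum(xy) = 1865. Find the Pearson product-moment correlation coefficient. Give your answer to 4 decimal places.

0.7072

S_xy = nΣxy − ΣxΣy = 11·1865 − 83·230 = 20515 − 19090 = 1425
S_xx = nΣx² − (Σx)² = 11·723 − 83² = 7953 − 6889 = 1064
S_yy = nΣy² − (Σy)² = 11·5156 − 230² = 56716 − 52900 = 3816
r = S_xy / √(S_xx·S_yy) = 1425 / √(1064·3816) = 1425 / √4060224 = 1425 / 2014.9998 = 0.7072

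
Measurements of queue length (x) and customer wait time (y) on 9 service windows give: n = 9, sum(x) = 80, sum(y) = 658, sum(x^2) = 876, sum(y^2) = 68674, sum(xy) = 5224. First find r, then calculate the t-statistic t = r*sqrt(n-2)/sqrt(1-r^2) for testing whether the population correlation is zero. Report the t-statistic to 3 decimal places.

-0.954

S_xy = nΣxy − ΣxΣy = 9·5224 − 80·658 = 47016 − 52640 = -5624
S_xx = nΣx² − (Σx)² = 9·876 − 80² = 7884 − 6400 = 1484
S_yy = nΣy² − (Σy)² = 9·68674 − 658² = 618066 − 432964 = 185102
r = S_xy / √(S_xx·S_yy) = -5624 / √(1484·185102) = -5624 / √274691368 = -5624 / 16573.8157 = -0.3393
t = r·√(n−2)/√(1−r²) = -0.3393·√7 / √(1−0.115124) = -0.897703 / 0.940678 = -0.954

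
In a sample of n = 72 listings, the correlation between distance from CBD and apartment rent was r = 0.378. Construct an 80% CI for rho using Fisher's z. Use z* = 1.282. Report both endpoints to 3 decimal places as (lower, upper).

(0.239, 0.502)

z_r = atanh(0.378) = 0.397724;  SE = 1/√(n−3) = 1/√69 = 0.120386
z-limits: 0.397724 ± 1.282·0.120386 = 0.397724 ± 0.154335 = [0.243389, 0.552059]
ρ-limits: (tanh 0.243389, tanh 0.552059) = (0.239, 0.502)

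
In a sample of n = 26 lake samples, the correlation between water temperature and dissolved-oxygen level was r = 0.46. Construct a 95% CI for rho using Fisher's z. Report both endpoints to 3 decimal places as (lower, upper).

Fisher z: z_r = atanh(r) = ½·ln((1+0.46)/(1−0.46)) = 0.497311
SE(z) = 1/√(n−3) = 1/√23 = 0.208514
95% ⇒ z* = 1.960; margin = 1.960·0.208514 = 0.408687
CI on z-scale: (0.088624, 0.905998)
Back-transform: tanh(0.088624) = 0.088393, tanh(0.905998) = 0.719206

(0.088, 0.719)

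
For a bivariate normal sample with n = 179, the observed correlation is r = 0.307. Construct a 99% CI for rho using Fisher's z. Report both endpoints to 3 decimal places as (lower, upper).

(0.122, 0.471)

Fisher z: z_r = atanh(r) = ½·ln((1+0.307)/(1−0.307)) = 0.317230
SE(z) = 1/√(n−3) = 1/√176 = 0.075378
99% ⇒ z* = 2.576; margin = 2.576·0.075378 = 0.194174
CI on z-scale: (0.123056, 0.511404)
Back-transform: tanh(0.123056) = 0.122439, tanh(0.511404) = 0.471038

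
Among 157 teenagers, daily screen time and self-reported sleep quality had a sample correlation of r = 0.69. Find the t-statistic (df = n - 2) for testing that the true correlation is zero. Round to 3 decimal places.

t = r·√(n−2) / √(1−r²) with r = 0.69, n = 157
  = 0.69·√155 / √(1 − 0.4761)
  = 0.69·12.449900 / 0.723809
  = 8.590431 / 0.723809 = 11.868

11.868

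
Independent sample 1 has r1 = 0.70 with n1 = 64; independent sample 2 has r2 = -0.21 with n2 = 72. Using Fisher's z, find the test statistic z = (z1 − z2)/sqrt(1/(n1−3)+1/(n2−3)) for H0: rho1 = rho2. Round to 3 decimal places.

6.148

z1 = atanh(0.70) = 0.867301,  z2 = atanh(-0.21) = -0.213171
SE = √(1/(n1−3) + 1/(n2−3)) = √(1/61 + 1/69) = √(0.0163934 + 0.0144928) = √0.0308862 = 0.175745
z = (z1 − z2)/SE = (0.867301 − (-0.213171)) / 0.175745 = 1.080472 / 0.175745 = 6.148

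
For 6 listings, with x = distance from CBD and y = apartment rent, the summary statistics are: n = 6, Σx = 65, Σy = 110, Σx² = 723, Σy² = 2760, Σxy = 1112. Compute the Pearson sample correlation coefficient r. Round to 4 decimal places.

Numerator: nΣxy − (Σx)(Σy) = 6·1112 − (65)(110) = -478
Denominator: √[(nΣx²−(Σx)²)(nΣy²−(Σy)²)]
  nΣx²−(Σx)² = 6·723 − 4225 = 113;  nΣy²−(Σy)² = 6·2760 − 12100 = 4460
  √(113·4460) = √503980 = 709.9155
r = -478 / 709.9155 = -0.6733

-0.6733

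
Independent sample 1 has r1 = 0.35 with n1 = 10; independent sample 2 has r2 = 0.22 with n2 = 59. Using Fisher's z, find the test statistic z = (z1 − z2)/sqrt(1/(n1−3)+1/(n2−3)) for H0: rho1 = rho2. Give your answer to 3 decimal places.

0.354

z1 = atanh(0.35) = 0.365444,  z2 = atanh(0.22) = 0.223656
SE = √(1/(n1−3) + 1/(n2−3)) = √(1/7 + 1/56) = √(0.1428571 + 0.0178571) = √0.1607142 = 0.400892
z = (z1 − z2)/SE = (0.365444 − 0.223656) / 0.400892 = 0.141788 / 0.400892 = 0.354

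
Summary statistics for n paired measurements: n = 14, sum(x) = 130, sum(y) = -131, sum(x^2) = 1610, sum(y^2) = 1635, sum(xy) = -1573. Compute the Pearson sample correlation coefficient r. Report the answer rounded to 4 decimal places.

-0.8782

S_xy = nΣxy − ΣxΣy = 14·(-1573) − 130·(-131) = -22022 − (-17030) = -4992
S_xx = nΣx² − (Σx)² = 14·1610 − 130² = 22540 − 16900 = 5640
S_yy = nΣy² − (Σy)² = 14·1635 − (-131)² = 22890 − 17161 = 5729
r = S_xy / √(S_xx·S_yy) = -4992 / √(5640·5729) = -4992 / √32311560 = -4992 / 5684.3258 = -0.8782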